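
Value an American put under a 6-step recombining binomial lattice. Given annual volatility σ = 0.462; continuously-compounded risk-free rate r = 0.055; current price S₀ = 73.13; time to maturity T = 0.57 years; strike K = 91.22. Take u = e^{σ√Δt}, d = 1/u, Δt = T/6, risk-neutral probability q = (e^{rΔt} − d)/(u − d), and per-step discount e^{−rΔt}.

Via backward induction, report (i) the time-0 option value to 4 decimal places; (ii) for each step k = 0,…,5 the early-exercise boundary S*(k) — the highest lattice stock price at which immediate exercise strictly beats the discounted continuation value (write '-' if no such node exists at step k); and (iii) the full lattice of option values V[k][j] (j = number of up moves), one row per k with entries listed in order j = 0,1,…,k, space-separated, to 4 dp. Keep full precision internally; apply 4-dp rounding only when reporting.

price = 21.1852
boundary = - - 55.0060 63.4239 55.0060 63.4239
tree:
21.1852
28.2595 13.8365
36.2140 20.0447 7.3360
43.5146 27.7961 11.9582 2.4639
49.8462 36.2140 18.7716 4.7888 0.0000
55.3375 43.5146 27.7961 9.3075 0.0000 0.0000
60.1000 49.8462 36.2140 18.0900 0.0000 0.0000 0.0000

Δt=0.09500  u=1.15304  d=0.86728  q=0.48279  discount=0.99479
step 6 (expiry): payoffs max(K−S,0) = 60.1000 49.8462 36.2140 18.0900 0.0000 0.0000 0.0000
step 5: (k=5,j=0): S=35.8825, (K−S)⁺=55.3375, hold=54.8621 ⇒ V=55.3375 exercise | (k=5,j=1): S=47.7054, (K−S)⁺=43.5146, hold=43.0392 ⇒ V=43.5146 exercise | (k=5,j=2): S=63.4239, (K−S)⁺=27.7961, hold=27.3207 ⇒ V=27.7961 exercise | (k=5,j=3): S=84.3215, (K−S)⁺=6.8985, hold=9.3075 ⇒ V=9.3075 continue | (k=5,j=4): S=112.1046, (K−S)⁺=0.0000, hold=0.0000 ⇒ V=0.0000 continue | (k=5,j=5): S=149.0421, (K−S)⁺=0.0000, hold=0.0000 ⇒ V=0.0000 continue  boundary S*=63.4239
step 4: (k=4,j=0): S=41.3738, (K−S)⁺=49.8462, hold=49.3709 ⇒ V=49.8462 exercise | (k=4,j=1): S=55.0060, (K−S)⁺=36.2140, hold=35.7386 ⇒ V=36.2140 exercise | (k=4,j=2): S=73.1300, (K−S)⁺=18.0900, hold=18.7716 ⇒ V=18.7716 continue | (k=4,j=3): S=97.2257, (K−S)⁺=0.0000, hold=4.7888 ⇒ V=4.7888 continue | (k=4,j=4): S=129.2606, (K−S)⁺=0.0000, hold=0.0000 ⇒ V=0.0000 continue  boundary S*=55.0060
step 3: (k=3,j=0): S=47.7054, (K−S)⁺=43.5146, hold=43.0392 ⇒ V=43.5146 exercise | (k=3,j=1): S=63.4239, (K−S)⁺=27.7961, hold=27.6481 ⇒ V=27.7961 exercise | (k=3,j=2): S=84.3215, (K−S)⁺=6.8985, hold=11.9582 ⇒ V=11.9582 continue | (k=3,j=3): S=112.1046, (K−S)⁺=0.0000, hold=2.4639 ⇒ V=2.4639 continue  boundary S*=63.4239
step 2: (k=2,j=0): S=55.0060, (K−S)⁺=36.2140, hold=35.7386 ⇒ V=36.2140 exercise | (k=2,j=1): S=73.1300, (K−S)⁺=18.0900, hold=20.0447 ⇒ V=20.0447 continue | (k=2,j=2): S=97.2257, (K−S)⁺=0.0000, hold=7.3360 ⇒ V=7.3360 continue  boundary S*=55.0060
step 1: (k=1,j=0): S=63.4239, (K−S)⁺=27.7961, hold=28.2595 ⇒ V=28.2595 continue | (k=1,j=1): S=84.3215, (K−S)⁺=6.8985, hold=13.8365 ⇒ V=13.8365 continue  boundary S*=-
step 0: (k=0,j=0): S=73.1300, (K−S)⁺=18.0900, hold=21.1852 ⇒ V=21.1852 continue  boundary S*=-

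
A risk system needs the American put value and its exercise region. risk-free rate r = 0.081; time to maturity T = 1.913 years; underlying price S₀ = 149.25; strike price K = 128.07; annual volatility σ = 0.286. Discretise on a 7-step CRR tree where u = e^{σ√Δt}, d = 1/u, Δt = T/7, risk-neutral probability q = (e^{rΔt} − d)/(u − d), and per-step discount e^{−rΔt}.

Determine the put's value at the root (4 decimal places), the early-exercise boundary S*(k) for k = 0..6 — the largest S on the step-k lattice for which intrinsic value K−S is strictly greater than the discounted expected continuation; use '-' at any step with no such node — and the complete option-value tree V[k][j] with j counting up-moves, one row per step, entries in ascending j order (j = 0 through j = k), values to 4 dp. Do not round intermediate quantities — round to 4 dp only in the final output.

params: Δt=0.27329 u=1.16127 d=0.86113 q=0.53727 e^(-rΔt)=0.97811
t_7 payoffs: 75.6629 57.3969 32.7644 0.0000 0.0000 0.0000 0.0000 0.0000
t_6: node(6,0) S=60.8586 payoff=67.2114 vs cont=64.4075 → 67.2114 [stop]  node(6,1) S=82.0704 payoff=45.9996 vs cont=43.1958 → 45.9996 [stop]  node(6,2) S=110.6752 payoff=17.3948 vs cont=14.8293 → 17.3948 [stop]  node(6,3) S=149.2500 payoff=0.0000 vs cont=0.0000 → 0.0000 [wait]  node(6,4) S=201.2697 payoff=0.0000 vs cont=0.0000 → 0.0000 [wait]  node(6,5) S=271.4203 payoff=0.0000 vs cont=0.0000 → 0.0000 [wait]  node(6,6) S=366.0213 payoff=0.0000 vs cont=0.0000 → 0.0000 [wait]  ⇒ S*(6)=110.6752
t_5: node(5,0) S=70.6731 payoff=57.3969 vs cont=54.5930 → 57.3969 [stop]  node(5,1) S=95.3056 payoff=32.7644 vs cont=29.9606 → 32.7644 [stop]  node(5,2) S=128.5234 payoff=0.0000 vs cont=7.8729 → 7.8729 [wait]  node(5,3) S=173.3191 payoff=0.0000 vs cont=0.0000 → 0.0000 [wait]  node(5,4) S=233.7278 payoff=0.0000 vs cont=0.0000 → 0.0000 [wait]  node(5,5) S=315.1914 payoff=0.0000 vs cont=0.0000 → 0.0000 [wait]  ⇒ S*(5)=95.3056
t_4: node(4,0) S=82.0704 payoff=45.9996 vs cont=43.1958 → 45.9996 [stop]  node(4,1) S=110.6752 payoff=17.3948 vs cont=18.9665 → 18.9665 [wait]  node(4,2) S=149.2500 payoff=0.0000 vs cont=3.5633 → 3.5633 [wait]  node(4,3) S=201.2697 payoff=0.0000 vs cont=0.0000 → 0.0000 [wait]  node(4,4) S=271.4203 payoff=0.0000 vs cont=0.0000 → 0.0000 [wait]  ⇒ S*(4)=82.0704
t_3: node(3,0) S=95.3056 payoff=32.7644 vs cont=30.7865 → 32.7644 [stop]  node(3,1) S=128.5234 payoff=0.0000 vs cont=10.4568 → 10.4568 [wait]  node(3,2) S=173.3191 payoff=0.0000 vs cont=1.6128 → 1.6128 [wait]  node(3,3) S=233.7278 payoff=0.0000 vs cont=0.0000 → 0.0000 [wait]  ⇒ S*(3)=95.3056
t_2: node(2,0) S=110.6752 payoff=17.3948 vs cont=20.3244 → 20.3244 [wait]  node(2,1) S=149.2500 payoff=0.0000 vs cont=5.5803 → 5.5803 [wait]  node(2,2) S=201.2697 payoff=0.0000 vs cont=0.7299 → 0.7299 [wait]  ⇒ S*(2)=-
t_1: node(1,0) S=128.5234 payoff=0.0000 vs cont=12.1313 → 12.1313 [wait]  node(1,1) S=173.3191 payoff=0.0000 vs cont=2.9092 → 2.9092 [wait]  ⇒ S*(1)=-
t_0: node(0,0) S=149.2500 payoff=0.0000 vs cont=7.0195 → 7.0195 [wait]  ⇒ S*(0)=-

price = 7.0195
boundary = - - - 95.3056 82.0704 95.3056 110.6752
tree:
7.0195
12.1313 2.9092
20.3244 5.5803 0.7299
32.7644 10.4568 1.6128 0.0000
45.9996 18.9665 3.5633 0.0000 0.0000
57.3969 32.7644 7.8729 0.0000 0.0000 0.0000
67.2114 45.9996 17.3948 0.0000 0.0000 0.0000 0.0000
75.6629 57.3969 32.7644 0.0000 0.0000 0.0000 0.0000 0.0000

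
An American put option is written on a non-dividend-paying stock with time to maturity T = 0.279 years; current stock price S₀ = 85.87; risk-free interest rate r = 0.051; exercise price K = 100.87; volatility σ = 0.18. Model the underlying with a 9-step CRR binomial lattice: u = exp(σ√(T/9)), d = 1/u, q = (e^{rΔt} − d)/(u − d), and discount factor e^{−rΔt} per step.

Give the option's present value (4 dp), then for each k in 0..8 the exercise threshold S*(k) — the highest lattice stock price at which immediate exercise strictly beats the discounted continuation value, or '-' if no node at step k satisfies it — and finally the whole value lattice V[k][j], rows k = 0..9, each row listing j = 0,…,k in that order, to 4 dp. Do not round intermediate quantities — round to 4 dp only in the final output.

Δt=0.03100, u=1.03220, d=0.96880, q=0.51704, disc=e^(-rΔt)=0.99842
k=9 terminal: V=max(K-S,0) → 36.3094 32.0848 27.5837 22.7881 17.6787 12.2350 6.4350 0.2556 0.0000 0.0000
k=8: j=0 S=66.6394 intr=34.2306 cont=34.0712 V=34.2306[EX]; j=1 S=71.0001 intr=29.8699 cont=29.7106 V=29.8699[EX]; j=2 S=75.6461 intr=25.2239 cont=25.0646 V=25.2239[EX]; j=3 S=80.5961 intr=20.2739 cont=20.1146 V=20.2739[EX]; j=4 S=85.8700 intr=15.0000 cont=14.8407 V=15.0000[EX]; j=5 S=91.4890 intr=9.3810 cont=9.2216 V=9.3810[EX]; j=6 S=97.4757 intr=3.3943 cont=3.2349 V=3.3943[EX]; j=7 S=103.8542 intr=0.0000 cont=0.1232 V=0.1232[hold]; j=8 S=110.6501 intr=0.0000 cont=0.0000 V=0.0000[hold]  S*(8)=97.4757
k=7: j=0 S=68.7852 intr=32.0848 cont=31.9254 V=32.0848[EX]; j=1 S=73.2863 intr=27.5837 cont=27.4244 V=27.5837[EX]; j=2 S=78.0819 intr=22.7881 cont=22.6288 V=22.7881[EX]; j=3 S=83.1913 intr=17.6787 cont=17.5194 V=17.6787[EX]; j=4 S=88.6350 intr=12.2350 cont=12.0757 V=12.2350[EX]; j=5 S=94.4350 intr=6.4350 cont=6.2757 V=6.4350[EX]; j=6 S=100.6144 intr=0.2556 cont=1.7003 V=1.7003[hold]; j=7 S=107.1983 intr=0.0000 cont=0.0594 V=0.0594[hold]  S*(7)=94.4350
k=6: j=0 S=71.0001 intr=29.8699 cont=29.7106 V=29.8699[EX]; j=1 S=75.6461 intr=25.2239 cont=25.0646 V=25.2239[EX]; j=2 S=80.5961 intr=20.2739 cont=20.1146 V=20.2739[EX]; j=3 S=85.8700 intr=15.0000 cont=14.8407 V=15.0000[EX]; j=4 S=91.4890 intr=9.3810 cont=9.2216 V=9.3810[EX]; j=5 S=97.4757 intr=3.3943 cont=3.9807 V=3.9807[hold]; j=6 S=103.8542 intr=0.0000 cont=0.8506 V=0.8506[hold]  S*(6)=91.4890
k=5: j=0 S=73.2863 intr=27.5837 cont=27.4244 V=27.5837[EX]; j=1 S=78.0819 intr=22.7881 cont=22.6288 V=22.7881[EX]; j=2 S=83.1913 intr=17.6787 cont=17.5194 V=17.6787[EX]; j=3 S=88.6350 intr=12.2350 cont=12.0757 V=12.2350[EX]; j=4 S=94.4350 intr=6.4350 cont=6.5784 V=6.5784[hold]; j=5 S=100.6144 intr=0.2556 cont=2.3586 V=2.3586[hold]  S*(5)=88.6350
k=4: j=0 S=75.6461 intr=25.2239 cont=25.0646 V=25.2239[EX]; j=1 S=80.5961 intr=20.2739 cont=20.1146 V=20.2739[EX]; j=2 S=85.8700 intr=15.0000 cont=14.8407 V=15.0000[EX]; j=3 S=91.4890 intr=9.3810 cont=9.2956 V=9.3810[EX]; j=4 S=97.4757 intr=3.3943 cont=4.3897 V=4.3897[hold]  S*(4)=91.4890
k=3: j=0 S=78.0819 intr=22.7881 cont=22.6288 V=22.7881[EX]; j=1 S=83.1913 intr=17.6787 cont=17.5194 V=17.6787[EX]; j=2 S=88.6350 intr=12.2350 cont=12.0757 V=12.2350[EX]; j=3 S=94.4350 intr=6.4350 cont=6.7895 V=6.7895[hold]  S*(3)=88.6350
k=2: j=0 S=80.5961 intr=20.2739 cont=20.1146 V=20.2739[EX]; j=1 S=85.8700 intr=15.0000 cont=14.8407 V=15.0000[EX]; j=2 S=91.4890 intr=9.3810 cont=9.4046 V=9.4046[hold]  S*(2)=85.8700
k=1: j=0 S=83.1913 intr=17.6787 cont=17.5194 V=17.6787[EX]; j=1 S=88.6350 intr=12.2350 cont=12.0879 V=12.2350[EX]  S*(1)=88.6350
k=0: j=0 S=85.8700 intr=15.0000 cont=14.8407 V=15.0000[EX]  S*(0)=85.8700

price = 15.0000
boundary = 85.8700 88.6350 85.8700 88.6350 91.4890 88.6350 91.4890 94.4350 97.4757
tree:
15.0000
17.6787 12.2350
20.2739 15.0000 9.4046
22.7881 17.6787 12.2350 6.7895
25.2239 20.2739 15.0000 9.3810 4.3897
27.5837 22.7881 17.6787 12.2350 6.5784 2.3586
29.8699 25.2239 20.2739 15.0000 9.3810 3.9807 0.8506
32.0848 27.5837 22.7881 17.6787 12.2350 6.4350 1.7003 0.0594
34.2306 29.8699 25.2239 20.2739 15.0000 9.3810 3.3943 0.1232 0.0000
36.3094 32.0848 27.5837 22.7881 17.6787 12.2350 6.4350 0.2556 0.0000 0.0000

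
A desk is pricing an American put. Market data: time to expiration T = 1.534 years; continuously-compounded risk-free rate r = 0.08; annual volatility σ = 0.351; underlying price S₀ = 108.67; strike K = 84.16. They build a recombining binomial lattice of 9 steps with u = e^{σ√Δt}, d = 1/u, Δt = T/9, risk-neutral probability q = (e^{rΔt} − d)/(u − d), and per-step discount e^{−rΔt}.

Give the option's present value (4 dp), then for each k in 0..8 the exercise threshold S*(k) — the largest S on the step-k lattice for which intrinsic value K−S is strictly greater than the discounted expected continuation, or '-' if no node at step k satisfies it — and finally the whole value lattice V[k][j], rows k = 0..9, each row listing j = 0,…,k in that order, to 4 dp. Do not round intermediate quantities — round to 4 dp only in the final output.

price = 4.5995
boundary = - - - - 60.8660 52.6552 60.8660 52.6552 60.8660
tree:
4.5995
7.2043 2.2309
10.9968 3.7692 0.8190
16.2883 6.2295 1.5164 0.1738
23.2940 10.0229 2.7673 0.3603 0.0000
31.5048 15.5997 4.9564 0.7471 0.0000 0.0000
38.6080 23.2940 8.6570 1.5489 0.0000 0.0000 0.0000
44.7529 31.5048 14.5918 3.2112 0.0000 0.0000 0.0000 0.0000
50.0689 38.6080 23.2940 6.6576 0.0000 0.0000 0.0000 0.0000 0.0000
54.6678 44.7529 31.5048 13.8028 0.0000 0.0000 0.0000 0.0000 0.0000 0.0000

Δt=0.17044, u=1.15594, d=0.86510, q=0.51104, disc=e^(-rΔt)=0.98646
k=9 terminal: V=max(K-S,0) → 54.6678 44.7529 31.5048 13.8028 0.0000 0.0000 0.0000 0.0000 0.0000 0.0000
k=8: j=0 S=34.0911 intr=50.0689 cont=48.9292 V=50.0689[EX]; j=1 S=45.5520 intr=38.6080 cont=37.4682 V=38.6080[EX]; j=2 S=60.8660 intr=23.2940 cont=22.1542 V=23.2940[EX]; j=3 S=81.3284 intr=2.8316 cont=6.6576 V=6.6576[hold]; j=4 S=108.6700 intr=0.0000 cont=0.0000 V=0.0000[hold]; j=5 S=145.2035 intr=0.0000 cont=0.0000 V=0.0000[hold]; j=6 S=194.0190 intr=0.0000 cont=0.0000 V=0.0000[hold]; j=7 S=259.2457 intr=0.0000 cont=0.0000 V=0.0000[hold]; j=8 S=346.4007 intr=0.0000 cont=0.0000 V=0.0000[hold]  S*(8)=60.8660
k=7: j=0 S=39.4071 intr=44.7529 cont=43.6131 V=44.7529[EX]; j=1 S=52.6552 intr=31.5048 cont=30.3650 V=31.5048[EX]; j=2 S=70.3572 intr=13.8028 cont=14.5918 V=14.5918[hold]; j=3 S=94.0104 intr=0.0000 cont=3.2112 V=3.2112[hold]; j=4 S=125.6155 intr=0.0000 cont=0.0000 V=0.0000[hold]; j=5 S=167.8458 intr=0.0000 cont=0.0000 V=0.0000[hold]; j=6 S=224.2735 intr=0.0000 cont=0.0000 V=0.0000[hold]; j=7 S=299.6713 intr=0.0000 cont=0.0000 V=0.0000[hold]  S*(7)=52.6552
k=6: j=0 S=45.5520 intr=38.6080 cont=37.4682 V=38.6080[EX]; j=1 S=60.8660 intr=23.2940 cont=22.5519 V=23.2940[EX]; j=2 S=81.3284 intr=2.8316 cont=8.6570 V=8.6570[hold]; j=3 S=108.6700 intr=0.0000 cont=1.5489 V=1.5489[hold]; j=4 S=145.2035 intr=0.0000 cont=0.0000 V=0.0000[hold]; j=5 S=194.0190 intr=0.0000 cont=0.0000 V=0.0000[hold]; j=6 S=259.2457 intr=0.0000 cont=0.0000 V=0.0000[hold]  S*(6)=60.8660
k=5: j=0 S=52.6552 intr=31.5048 cont=30.3650 V=31.5048[EX]; j=1 S=70.3572 intr=13.8028 cont=15.5997 V=15.5997[hold]; j=2 S=94.0104 intr=0.0000 cont=4.9564 V=4.9564[hold]; j=3 S=125.6155 intr=0.0000 cont=0.7471 V=0.7471[hold]; j=4 S=167.8458 intr=0.0000 cont=0.0000 V=0.0000[hold]; j=5 S=224.2735 intr=0.0000 cont=0.0000 V=0.0000[hold]  S*(5)=52.6552
k=4: j=0 S=60.8660 intr=23.2940 cont=23.0600 V=23.2940[EX]; j=1 S=81.3284 intr=2.8316 cont=10.0229 V=10.0229[hold]; j=2 S=108.6700 intr=0.0000 cont=2.7673 V=2.7673[hold]; j=3 S=145.2035 intr=0.0000 cont=0.3603 V=0.3603[hold]; j=4 S=194.0190 intr=0.0000 cont=0.0000 V=0.0000[hold]  S*(4)=60.8660
k=3: j=0 S=70.3572 intr=13.8028 cont=16.2883 V=16.2883[hold]; j=1 S=94.0104 intr=0.0000 cont=6.2295 V=6.2295[hold]; j=2 S=125.6155 intr=0.0000 cont=1.5164 V=1.5164[hold]; j=3 S=167.8458 intr=0.0000 cont=0.1738 V=0.1738[hold]  S*(3)=-
k=2: j=0 S=81.3284 intr=2.8316 cont=10.9968 V=10.9968[hold]; j=1 S=108.6700 intr=0.0000 cont=3.7692 V=3.7692[hold]; j=2 S=145.2035 intr=0.0000 cont=0.8190 V=0.8190[hold]  S*(2)=-
k=1: j=0 S=94.0104 intr=0.0000 cont=7.2043 V=7.2043[hold]; j=1 S=125.6155 intr=0.0000 cont=2.2309 V=2.2309[hold]  S*(1)=-
k=0: j=0 S=108.6700 intr=0.0000 cont=4.5995 V=4.5995[hold]  S*(0)=-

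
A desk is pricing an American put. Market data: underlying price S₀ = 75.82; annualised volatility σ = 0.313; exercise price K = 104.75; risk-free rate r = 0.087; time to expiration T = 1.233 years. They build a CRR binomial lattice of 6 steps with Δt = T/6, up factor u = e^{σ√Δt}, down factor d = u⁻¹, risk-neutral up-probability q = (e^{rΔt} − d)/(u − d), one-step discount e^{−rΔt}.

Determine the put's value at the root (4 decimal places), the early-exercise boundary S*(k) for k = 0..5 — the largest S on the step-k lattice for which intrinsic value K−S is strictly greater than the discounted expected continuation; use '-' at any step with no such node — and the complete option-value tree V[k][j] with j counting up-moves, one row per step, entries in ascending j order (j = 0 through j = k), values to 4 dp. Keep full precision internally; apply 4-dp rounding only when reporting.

price = 28.9300
boundary = 75.8200 65.7903 75.8200 65.7903 75.8200 87.3787
tree:
28.9300
38.9597 19.0137
47.6626 28.9300 10.7968
55.2143 38.9597 18.0969 4.6383
61.7670 47.6626 28.9300 9.0289 0.8709
67.4529 55.2143 38.9597 17.3713 1.8782 0.0000
72.3867 61.7670 47.6626 28.9300 4.0505 0.0000 0.0000

params: Δt=0.20550 u=1.15245 d=0.86772 q=0.52794 e^(-rΔt)=0.98228
t_6 payoffs: 72.3867 61.7670 47.6626 28.9300 4.0505 0.0000 0.0000
t_5: node(5,0) S=37.2971 payoff=67.4529 vs cont=65.5968 → 67.4529 [stop]  node(5,1) S=49.5357 payoff=55.2143 vs cont=53.3582 → 55.2143 [stop]  node(5,2) S=65.7903 payoff=38.9597 vs cont=37.1036 → 38.9597 [stop]  node(5,3) S=87.3787 payoff=17.3713 vs cont=15.5152 → 17.3713 [stop]  node(5,4) S=116.0511 payoff=0.0000 vs cont=1.8782 → 1.8782 [wait]  node(5,5) S=154.1320 payoff=0.0000 vs cont=0.0000 → 0.0000 [wait]  ⇒ S*(5)=87.3787
t_4: node(4,0) S=42.9830 payoff=61.7670 vs cont=59.9109 → 61.7670 [stop]  node(4,1) S=57.0874 payoff=47.6626 vs cont=45.8065 → 47.6626 [stop]  node(4,2) S=75.8200 payoff=28.9300 vs cont=27.0739 → 28.9300 [stop]  node(4,3) S=100.6995 payoff=4.0505 vs cont=9.0289 → 9.0289 [wait]  node(4,4) S=133.7430 payoff=0.0000 vs cont=0.8709 → 0.8709 [wait]  ⇒ S*(4)=75.8200
t_3: node(3,0) S=49.5357 payoff=55.2143 vs cont=53.3582 → 55.2143 [stop]  node(3,1) S=65.7903 payoff=38.9597 vs cont=37.1036 → 38.9597 [stop]  node(3,2) S=87.3787 payoff=17.3713 vs cont=18.0969 → 18.0969 [wait]  node(3,3) S=116.0511 payoff=0.0000 vs cont=4.6383 → 4.6383 [wait]  ⇒ S*(3)=65.7903
t_2: node(2,0) S=57.0874 payoff=47.6626 vs cont=45.8065 → 47.6626 [stop]  node(2,1) S=75.8200 payoff=28.9300 vs cont=27.4502 → 28.9300 [stop]  node(2,2) S=100.6995 payoff=4.0505 vs cont=10.7968 → 10.7968 [wait]  ⇒ S*(2)=75.8200
t_1: node(1,0) S=65.7903 payoff=38.9597 vs cont=37.1036 → 38.9597 [stop]  node(1,1) S=87.3787 payoff=17.3713 vs cont=19.0137 → 19.0137 [wait]  ⇒ S*(1)=65.7903
t_0: node(0,0) S=75.8200 payoff=28.9300 vs cont=27.9256 → 28.9300 [stop]  ⇒ S*(0)=75.8200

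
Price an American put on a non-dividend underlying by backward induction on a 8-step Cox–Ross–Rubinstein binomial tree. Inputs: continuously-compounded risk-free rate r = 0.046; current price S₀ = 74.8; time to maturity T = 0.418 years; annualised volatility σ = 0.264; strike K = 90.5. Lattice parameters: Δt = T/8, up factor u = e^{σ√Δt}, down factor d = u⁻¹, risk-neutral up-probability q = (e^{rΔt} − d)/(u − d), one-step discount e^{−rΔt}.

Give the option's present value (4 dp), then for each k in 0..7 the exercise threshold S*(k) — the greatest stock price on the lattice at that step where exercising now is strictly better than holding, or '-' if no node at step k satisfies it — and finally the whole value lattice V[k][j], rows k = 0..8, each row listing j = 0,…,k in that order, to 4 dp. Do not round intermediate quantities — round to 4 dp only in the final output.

price = 15.9410
boundary = - 70.4196 66.2958 70.4196 74.8000 70.4196 74.8000 79.4528
tree:
15.9410
20.0804 11.9570
24.2042 15.7727 8.2715
28.0866 20.0804 11.6229 5.0239
31.7416 24.2042 15.7000 7.6795 2.4433
35.1825 28.0866 20.0804 11.2685 4.1960 0.7358
38.4220 31.7416 24.2042 15.7000 6.9757 1.4896 0.0000
41.4717 35.1825 28.0866 20.0804 11.0472 3.0156 0.0000 0.0000
44.3429 38.4220 31.7416 24.2042 15.7000 6.1049 0.0000 0.0000 0.0000

Δt=0.05225, u=1.06220, d=0.94144, q=0.50484, disc=e^(-rΔt)=0.99760
k=8 terminal: V=max(K-S,0) → 44.3429 38.4220 31.7416 24.2042 15.7000 6.1049 0.0000 0.0000 0.0000
k=7: j=0 S=49.0283 intr=41.4717 cont=41.2545 V=41.4717[EX]; j=1 S=55.3175 intr=35.1825 cont=34.9653 V=35.1825[EX]; j=2 S=62.4134 intr=28.0866 cont=27.8693 V=28.0866[EX]; j=3 S=70.4196 intr=20.0804 cont=19.8631 V=20.0804[EX]; j=4 S=79.4528 intr=11.0472 cont=10.8299 V=11.0472[EX]; j=5 S=89.6448 intr=0.8552 cont=3.0156 V=3.0156[hold]; j=6 S=101.1442 intr=0.0000 cont=0.0000 V=0.0000[hold]; j=7 S=114.1186 intr=0.0000 cont=0.0000 V=0.0000[hold]  S*(7)=79.4528
k=6: j=0 S=52.0780 intr=38.4220 cont=38.2047 V=38.4220[EX]; j=1 S=58.7584 intr=31.7416 cont=31.5243 V=31.7416[EX]; j=2 S=66.2958 intr=24.2042 cont=23.9870 V=24.2042[EX]; j=3 S=74.8000 intr=15.7000 cont=15.4827 V=15.7000[EX]; j=4 S=84.3951 intr=6.1049 cont=6.9757 V=6.9757[hold]; j=5 S=95.2211 intr=0.0000 cont=1.4896 V=1.4896[hold]; j=6 S=107.4357 intr=0.0000 cont=0.0000 V=0.0000[hold]  S*(6)=74.8000
k=5: j=0 S=55.3175 intr=35.1825 cont=34.9653 V=35.1825[EX]; j=1 S=62.4134 intr=28.0866 cont=27.8693 V=28.0866[EX]; j=2 S=70.4196 intr=20.0804 cont=19.8631 V=20.0804[EX]; j=3 S=79.4528 intr=11.0472 cont=11.2685 V=11.2685[hold]; j=4 S=89.6448 intr=0.8552 cont=4.1960 V=4.1960[hold]; j=5 S=101.1442 intr=0.0000 cont=0.7358 V=0.7358[hold]  S*(5)=70.4196
k=4: j=0 S=58.7584 intr=31.7416 cont=31.5243 V=31.7416[EX]; j=1 S=66.2958 intr=24.2042 cont=23.9870 V=24.2042[EX]; j=2 S=74.8000 intr=15.7000 cont=15.5942 V=15.7000[EX]; j=3 S=84.3951 intr=6.1049 cont=7.6795 V=7.6795[hold]; j=4 S=95.2211 intr=0.0000 cont=2.4433 V=2.4433[hold]  S*(4)=74.8000
k=3: j=0 S=62.4134 intr=28.0866 cont=27.8693 V=28.0866[EX]; j=1 S=70.4196 intr=20.0804 cont=19.8631 V=20.0804[EX]; j=2 S=79.4528 intr=11.0472 cont=11.6229 V=11.6229[hold]; j=3 S=89.6448 intr=0.8552 cont=5.0239 V=5.0239[hold]  S*(3)=70.4196
k=2: j=0 S=66.2958 intr=24.2042 cont=23.9870 V=24.2042[EX]; j=1 S=74.8000 intr=15.7000 cont=15.7727 V=15.7727[hold]; j=2 S=84.3951 intr=6.1049 cont=8.2715 V=8.2715[hold]  S*(2)=66.2958
k=1: j=0 S=70.4196 intr=20.0804 cont=19.8997 V=20.0804[EX]; j=1 S=79.4528 intr=11.0472 cont=11.9570 V=11.9570[hold]  S*(1)=70.4196
k=0: j=0 S=74.8000 intr=15.7000 cont=15.9410 V=15.9410[hold]  S*(0)=-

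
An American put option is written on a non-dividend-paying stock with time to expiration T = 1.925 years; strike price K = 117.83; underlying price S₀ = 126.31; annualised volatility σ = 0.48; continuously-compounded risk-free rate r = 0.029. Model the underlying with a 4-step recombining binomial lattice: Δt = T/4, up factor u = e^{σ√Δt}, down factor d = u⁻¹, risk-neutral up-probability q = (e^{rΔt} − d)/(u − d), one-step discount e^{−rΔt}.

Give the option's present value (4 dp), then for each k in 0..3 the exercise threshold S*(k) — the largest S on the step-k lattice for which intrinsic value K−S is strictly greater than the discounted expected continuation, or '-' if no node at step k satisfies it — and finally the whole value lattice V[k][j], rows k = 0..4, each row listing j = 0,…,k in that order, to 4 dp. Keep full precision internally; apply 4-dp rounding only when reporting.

Δt=0.48125, u=1.39513, d=0.71678, q=0.43823, disc=e^(-rΔt)=0.98614
k=4 terminal: V=max(K-S,0) → 84.4888 52.9353 0.0000 0.0000 0.0000
k=3: j=0 S=46.5152 intr=71.3148 cont=69.6817 V=71.3148[EX]; j=1 S=90.5365 intr=27.2935 cont=29.3252 V=29.3252[hold]; j=2 S=176.2187 intr=0.0000 cont=0.0000 V=0.0000[hold]; j=3 S=342.9891 intr=0.0000 cont=0.0000 V=0.0000[hold]  S*(3)=46.5152
k=2: j=0 S=64.8947 intr=52.9353 cont=52.1802 V=52.9353[EX]; j=1 S=126.3100 intr=0.0000 cont=16.2456 V=16.2456[hold]; j=2 S=245.8477 intr=0.0000 cont=0.0000 V=0.0000[hold]  S*(2)=64.8947
k=1: j=0 S=90.5365 intr=27.2935 cont=36.3459 V=36.3459[hold]; j=1 S=176.2187 intr=0.0000 cont=8.9998 V=8.9998[hold]  S*(1)=-
k=0: j=0 S=126.3100 intr=0.0000 cont=24.0243 V=24.0243[hold]  S*(0)=-

price = 24.0243
boundary = - - 64.8947 46.5152
tree:
24.0243
36.3459 8.9998
52.9353 16.2456 0.0000
71.3148 29.3252 0.0000 0.0000
84.4888 52.9353 0.0000 0.0000 0.0000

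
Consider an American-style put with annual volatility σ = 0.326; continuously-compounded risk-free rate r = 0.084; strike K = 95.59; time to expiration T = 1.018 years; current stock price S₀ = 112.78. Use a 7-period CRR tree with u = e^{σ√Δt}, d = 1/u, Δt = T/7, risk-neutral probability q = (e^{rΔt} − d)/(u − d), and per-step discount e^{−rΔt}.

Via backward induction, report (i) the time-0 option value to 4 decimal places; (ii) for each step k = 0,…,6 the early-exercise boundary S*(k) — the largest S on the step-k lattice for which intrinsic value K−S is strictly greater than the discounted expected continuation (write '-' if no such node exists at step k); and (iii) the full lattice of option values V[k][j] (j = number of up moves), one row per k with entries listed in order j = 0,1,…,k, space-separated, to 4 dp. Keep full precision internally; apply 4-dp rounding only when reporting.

Δt=0.14543  u=1.13238  d=0.88310  q=0.51827  discount=0.98786
step 7 (expiry): payoffs max(K−S,0) = 48.3521 35.0177 17.9193 0.0000 0.0000 0.0000 0.0000 0.0000
step 6: (k=6,j=0): S=53.4912, (K−S)⁺=42.0988, hold=40.9382 ⇒ V=42.0988 exercise | (k=6,j=1): S=68.5907, (K−S)⁺=26.9993, hold=25.8386 ⇒ V=26.9993 exercise | (k=6,j=2): S=87.9526, (K−S)⁺=7.6374, hold=8.5276 ⇒ V=8.5276 continue | (k=6,j=3): S=112.7800, (K−S)⁺=0.0000, hold=0.0000 ⇒ V=0.0000 continue | (k=6,j=4): S=144.6157, (K−S)⁺=0.0000, hold=0.0000 ⇒ V=0.0000 continue | (k=6,j=5): S=185.4380, (K−S)⁺=0.0000, hold=0.0000 ⇒ V=0.0000 continue | (k=6,j=6): S=237.7837, (K−S)⁺=0.0000, hold=0.0000 ⇒ V=0.0000 continue  boundary S*=68.5907
step 5: (k=5,j=0): S=60.5723, (K−S)⁺=35.0177, hold=33.8571 ⇒ V=35.0177 exercise | (k=5,j=1): S=77.6707, (K−S)⁺=17.9193, hold=17.2144 ⇒ V=17.9193 exercise | (k=5,j=2): S=99.5957, (K−S)⁺=0.0000, hold=4.0581 ⇒ V=4.0581 continue | (k=5,j=3): S=127.7097, (K−S)⁺=0.0000, hold=0.0000 ⇒ V=0.0000 continue | (k=5,j=4): S=163.7597, (K−S)⁺=0.0000, hold=0.0000 ⇒ V=0.0000 continue | (k=5,j=5): S=209.9861, (K−S)⁺=0.0000, hold=0.0000 ⇒ V=0.0000 continue  boundary S*=77.6707
step 4: (k=4,j=0): S=68.5907, (K−S)⁺=26.9993, hold=25.8386 ⇒ V=26.9993 exercise | (k=4,j=1): S=87.9526, (K−S)⁺=7.6374, hold=10.6052 ⇒ V=10.6052 continue | (k=4,j=2): S=112.7800, (K−S)⁺=0.0000, hold=1.9312 ⇒ V=1.9312 continue | (k=4,j=3): S=144.6157, (K−S)⁺=0.0000, hold=0.0000 ⇒ V=0.0000 continue | (k=4,j=4): S=185.4380, (K−S)⁺=0.0000, hold=0.0000 ⇒ V=0.0000 continue  boundary S*=68.5907
step 3: (k=3,j=0): S=77.6707, (K−S)⁺=17.9193, hold=18.2781 ⇒ V=18.2781 continue | (k=3,j=1): S=99.5957, (K−S)⁺=0.0000, hold=6.0356 ⇒ V=6.0356 continue | (k=3,j=2): S=127.7097, (K−S)⁺=0.0000, hold=0.9190 ⇒ V=0.9190 continue | (k=3,j=3): S=163.7597, (K−S)⁺=0.0000, hold=0.0000 ⇒ V=0.0000 continue  boundary S*=-
step 2: (k=2,j=0): S=87.9526, (K−S)⁺=7.6374, hold=11.7884 ⇒ V=11.7884 continue | (k=2,j=1): S=112.7800, (K−S)⁺=0.0000, hold=3.3428 ⇒ V=3.3428 continue | (k=2,j=2): S=144.6157, (K−S)⁺=0.0000, hold=0.4374 ⇒ V=0.4374 continue  boundary S*=-
step 1: (k=1,j=0): S=99.5957, (K−S)⁺=0.0000, hold=7.3213 ⇒ V=7.3213 continue | (k=1,j=1): S=127.7097, (K−S)⁺=0.0000, hold=1.8147 ⇒ V=1.8147 continue  boundary S*=-
step 0: (k=0,j=0): S=112.7800, (K−S)⁺=0.0000, hold=4.4132 ⇒ V=4.4132 continue  boundary S*=-

price = 4.4132
boundary = - - - - 68.5907 77.6707 68.5907
tree:
4.4132
7.3213 1.8147
11.7884 3.3428 0.4374
18.2781 6.0356 0.9190 0.0000
26.9993 10.6052 1.9312 0.0000 0.0000
35.0177 17.9193 4.0581 0.0000 0.0000 0.0000
42.0988 26.9993 8.5276 0.0000 0.0000 0.0000 0.0000
48.3521 35.0177 17.9193 0.0000 0.0000 0.0000 0.0000 0.0000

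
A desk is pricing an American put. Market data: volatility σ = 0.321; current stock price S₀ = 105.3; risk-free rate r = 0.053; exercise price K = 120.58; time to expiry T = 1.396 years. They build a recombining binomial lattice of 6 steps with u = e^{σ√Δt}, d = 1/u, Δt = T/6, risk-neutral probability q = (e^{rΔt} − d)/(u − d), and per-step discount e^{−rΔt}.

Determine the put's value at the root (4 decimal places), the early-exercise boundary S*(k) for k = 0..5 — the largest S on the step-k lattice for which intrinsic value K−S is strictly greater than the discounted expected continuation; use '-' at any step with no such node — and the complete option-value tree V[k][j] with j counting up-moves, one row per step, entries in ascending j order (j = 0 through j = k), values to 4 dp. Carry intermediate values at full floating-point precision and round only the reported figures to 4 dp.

price = 22.0891
boundary = - - 77.2573 66.1752 77.2573 90.1953
tree:
22.0891
31.5121 13.2609
43.3227 20.5416 6.3454
54.4048 30.5977 11.0452 1.8266
63.8973 43.3227 18.6948 3.7079 0.0000
72.0281 54.4048 30.3847 7.5271 0.0000 0.0000
78.9926 63.8973 43.3227 15.2800 0.0000 0.0000 0.0000

params: Δt=0.23267 u=1.16747 d=0.85656 q=0.50128 e^(-rΔt)=0.98774
t_6 payoffs: 78.9926 63.8973 43.3227 15.2800 0.0000 0.0000 0.0000
t_5: node(5,0) S=48.5519 payoff=72.0281 vs cont=70.5503 → 72.0281 [stop]  node(5,1) S=66.1752 payoff=54.4048 vs cont=52.9271 → 54.4048 [stop]  node(5,2) S=90.1953 payoff=30.3847 vs cont=28.9069 → 30.3847 [stop]  node(5,3) S=122.9342 payoff=0.0000 vs cont=7.5271 → 7.5271 [wait]  node(5,4) S=167.5567 payoff=0.0000 vs cont=0.0000 → 0.0000 [wait]  node(5,5) S=228.3761 payoff=0.0000 vs cont=0.0000 → 0.0000 [wait]  ⇒ S*(5)=90.1953
t_4: node(4,0) S=56.6827 payoff=63.8973 vs cont=62.4195 → 63.8973 [stop]  node(4,1) S=77.2573 payoff=43.3227 vs cont=41.8449 → 43.3227 [stop]  node(4,2) S=105.3000 payoff=15.2800 vs cont=18.6948 → 18.6948 [wait]  node(4,3) S=143.5216 payoff=0.0000 vs cont=3.7079 → 3.7079 [wait]  node(4,4) S=195.6168 payoff=0.0000 vs cont=0.0000 → 0.0000 [wait]  ⇒ S*(4)=77.2573
t_3: node(3,0) S=66.1752 payoff=54.4048 vs cont=52.9271 → 54.4048 [stop]  node(3,1) S=90.1953 payoff=30.3847 vs cont=30.5977 → 30.5977 [wait]  node(3,2) S=122.9342 payoff=0.0000 vs cont=11.0452 → 11.0452 [wait]  node(3,3) S=167.5567 payoff=0.0000 vs cont=1.8266 → 1.8266 [wait]  ⇒ S*(3)=66.1752
t_2: node(2,0) S=77.2573 payoff=43.3227 vs cont=41.9504 → 43.3227 [stop]  node(2,1) S=105.3000 payoff=15.2800 vs cont=20.5416 → 20.5416 [wait]  node(2,2) S=143.5216 payoff=0.0000 vs cont=6.3454 → 6.3454 [wait]  ⇒ S*(2)=77.2573
t_1: node(1,0) S=90.1953 payoff=30.3847 vs cont=31.5121 → 31.5121 [wait]  node(1,1) S=122.9342 payoff=0.0000 vs cont=13.2609 → 13.2609 [wait]  ⇒ S*(1)=-
t_0: node(0,0) S=105.3000 payoff=15.2800 vs cont=22.0891 → 22.0891 [wait]  ⇒ S*(0)=-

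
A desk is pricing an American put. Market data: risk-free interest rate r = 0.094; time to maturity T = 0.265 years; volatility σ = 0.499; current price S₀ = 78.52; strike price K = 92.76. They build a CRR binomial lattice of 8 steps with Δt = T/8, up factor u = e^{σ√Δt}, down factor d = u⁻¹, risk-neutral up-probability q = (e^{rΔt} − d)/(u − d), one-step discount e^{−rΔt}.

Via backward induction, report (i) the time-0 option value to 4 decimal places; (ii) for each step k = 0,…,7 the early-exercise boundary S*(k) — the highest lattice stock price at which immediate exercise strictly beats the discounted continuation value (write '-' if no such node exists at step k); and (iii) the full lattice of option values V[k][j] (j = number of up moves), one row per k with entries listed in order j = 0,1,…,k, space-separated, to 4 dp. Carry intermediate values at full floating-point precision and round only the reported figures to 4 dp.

price = 16.3703
boundary = - - 65.4780 59.7934 65.4780 71.7031 78.5200 71.7031
tree:
16.3703
21.4937 11.2353
27.2820 15.7112 6.7299
32.9666 21.1571 10.2424 3.1812
38.1577 27.2820 15.0283 5.4137 0.9186
42.8981 32.9666 21.0569 8.9593 1.8228 0.0000
47.2270 38.1577 27.2820 14.2400 3.6168 0.0000 0.0000
51.1801 42.8981 32.9666 21.0569 7.1766 0.0000 0.0000 0.0000
54.7899 47.2270 38.1577 27.2820 14.2400 0.0000 0.0000 0.0000 0.0000

Δt=0.03313, u=1.09507, d=0.91318, q=0.49446, disc=e^(-rΔt)=0.99689
k=8 terminal: V=max(K-S,0) → 54.7899 47.2270 38.1577 27.2820 14.2400 0.0000 0.0000 0.0000 0.0000
k=7: j=0 S=41.5799 intr=51.1801 cont=50.8917 V=51.1801[EX]; j=1 S=49.8619 intr=42.8981 cont=42.6098 V=42.8981[EX]; j=2 S=59.7934 intr=32.9666 cont=32.6782 V=32.9666[EX]; j=3 S=71.7031 intr=21.0569 cont=20.7685 V=21.0569[EX]; j=4 S=85.9850 intr=6.7750 cont=7.1766 V=7.1766[hold]; j=5 S=103.1116 intr=0.0000 cont=0.0000 V=0.0000[hold]; j=6 S=123.6494 intr=0.0000 cont=0.0000 V=0.0000[hold]; j=7 S=148.2780 intr=0.0000 cont=0.0000 V=0.0000[hold]  S*(7)=71.7031
k=6: j=0 S=45.5330 intr=47.2270 cont=46.9386 V=47.2270[EX]; j=1 S=54.6023 intr=38.1577 cont=37.8693 V=38.1577[EX]; j=2 S=65.4780 intr=27.2820 cont=26.9936 V=27.2820[EX]; j=3 S=78.5200 intr=14.2400 cont=14.1495 V=14.2400[EX]; j=4 S=94.1597 intr=0.0000 cont=3.6168 V=3.6168[hold]; j=5 S=112.9145 intr=0.0000 cont=0.0000 V=0.0000[hold]; j=6 S=135.4049 intr=0.0000 cont=0.0000 V=0.0000[hold]  S*(6)=78.5200
k=5: j=0 S=49.8619 intr=42.8981 cont=42.6098 V=42.8981[EX]; j=1 S=59.7934 intr=32.9666 cont=32.6782 V=32.9666[EX]; j=2 S=71.7031 intr=21.0569 cont=20.7685 V=21.0569[EX]; j=3 S=85.9850 intr=6.7750 cont=8.9593 V=8.9593[hold]; j=4 S=103.1116 intr=0.0000 cont=1.8228 V=1.8228[hold]; j=5 S=123.6494 intr=0.0000 cont=0.0000 V=0.0000[hold]  S*(5)=71.7031
k=4: j=0 S=54.6023 intr=38.1577 cont=37.8693 V=38.1577[EX]; j=1 S=65.4780 intr=27.2820 cont=26.9936 V=27.2820[EX]; j=2 S=78.5200 intr=14.2400 cont=15.0283 V=15.0283[hold]; j=3 S=94.1597 intr=0.0000 cont=5.4137 V=5.4137[hold]; j=4 S=112.9145 intr=0.0000 cont=0.9186 V=0.9186[hold]  S*(4)=65.4780
k=3: j=0 S=59.7934 intr=32.9666 cont=32.6782 V=32.9666[EX]; j=1 S=71.7031 intr=21.0569 cont=21.1571 V=21.1571[hold]; j=2 S=85.9850 intr=6.7750 cont=10.2424 V=10.2424[hold]; j=3 S=103.1116 intr=0.0000 cont=3.1812 V=3.1812[hold]  S*(3)=59.7934
k=2: j=0 S=65.4780 intr=27.2820 cont=27.0430 V=27.2820[EX]; j=1 S=78.5200 intr=14.2400 cont=15.7112 V=15.7112[hold]; j=2 S=94.1597 intr=0.0000 cont=6.7299 V=6.7299[hold]  S*(2)=65.4780
k=1: j=0 S=71.7031 intr=21.0569 cont=21.4937 V=21.4937[hold]; j=1 S=85.9850 intr=6.7750 cont=11.2353 V=11.2353[hold]  S*(1)=-
k=0: j=0 S=78.5200 intr=14.2400 cont=16.3703 V=16.3703[hold]  S*(0)=-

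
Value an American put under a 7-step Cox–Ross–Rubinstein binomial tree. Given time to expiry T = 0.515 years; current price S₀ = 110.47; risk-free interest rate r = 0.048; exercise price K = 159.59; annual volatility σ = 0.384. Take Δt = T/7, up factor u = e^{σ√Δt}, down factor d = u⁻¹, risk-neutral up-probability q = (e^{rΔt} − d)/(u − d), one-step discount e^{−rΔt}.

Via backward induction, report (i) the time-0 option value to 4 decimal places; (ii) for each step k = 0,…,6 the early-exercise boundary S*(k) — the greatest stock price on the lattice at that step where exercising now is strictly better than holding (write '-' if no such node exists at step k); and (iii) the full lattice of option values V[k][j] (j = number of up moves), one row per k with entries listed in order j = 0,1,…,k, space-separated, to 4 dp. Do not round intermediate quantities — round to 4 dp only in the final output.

Δt=0.07357, u=1.10977, d=0.90108, q=0.49094, disc=e^(-rΔt)=0.99647
k=7 terminal: V=max(K-S,0) → 106.3053 93.9646 78.7659 60.0472 36.9933 8.6001 0.0000 0.0000
k=6: j=0 S=59.1340 intr=100.4560 cont=99.8934 V=100.4560[EX]; j=1 S=72.8293 intr=86.7607 cont=86.1981 V=86.7607[EX]; j=2 S=89.6965 intr=69.8935 cont=69.3310 V=69.8935[EX]; j=3 S=110.4700 intr=49.1200 cont=48.5574 V=49.1200[EX]; j=4 S=136.0547 intr=23.5353 cont=22.9728 V=23.5353[EX]; j=5 S=167.5647 intr=0.0000 cont=4.3626 V=4.3626[hold]; j=6 S=206.3724 intr=0.0000 cont=0.0000 V=0.0000[hold]  S*(6)=136.0547
k=5: j=0 S=65.6254 intr=93.9646 cont=93.4021 V=93.9646[EX]; j=1 S=80.8241 intr=78.7659 cont=78.2033 V=78.7659[EX]; j=2 S=99.5428 intr=60.0472 cont=59.4846 V=60.0472[EX]; j=3 S=122.5967 intr=36.9933 cont=36.4307 V=36.9933[EX]; j=4 S=150.9899 intr=8.6001 cont=14.0729 V=14.0729[hold]; j=5 S=185.9589 intr=0.0000 cont=2.2130 V=2.2130[hold]  S*(5)=122.5967
k=4: j=0 S=72.8293 intr=86.7607 cont=86.1981 V=86.7607[EX]; j=1 S=89.6965 intr=69.8935 cont=69.3310 V=69.8935[EX]; j=2 S=110.4700 intr=49.1200 cont=48.5574 V=49.1200[EX]; j=3 S=136.0547 intr=23.5353 cont=25.6501 V=25.6501[hold]; j=4 S=167.5647 intr=0.0000 cont=8.2214 V=8.2214[hold]  S*(4)=110.4700
k=3: j=0 S=80.8241 intr=78.7659 cont=78.2033 V=78.7659[EX]; j=1 S=99.5428 intr=60.0472 cont=59.4846 V=60.0472[EX]; j=2 S=122.5967 intr=36.9933 cont=37.4652 V=37.4652[hold]; j=3 S=150.9899 intr=8.6001 cont=17.0335 V=17.0335[hold]  S*(3)=99.5428
k=2: j=0 S=89.6965 intr=69.8935 cont=69.3310 V=69.8935[EX]; j=1 S=110.4700 intr=49.1200 cont=48.7883 V=49.1200[EX]; j=2 S=136.0547 intr=23.5353 cont=27.3378 V=27.3378[hold]  S*(2)=110.4700
k=1: j=0 S=99.5428 intr=60.0472 cont=59.4846 V=60.0472[EX]; j=1 S=122.5967 intr=36.9933 cont=38.2909 V=38.2909[hold]  S*(1)=99.5428
k=0: j=0 S=110.4700 intr=49.1200 cont=49.1922 V=49.1922[hold]  S*(0)=-

price = 49.1922
boundary = - 99.5428 110.4700 99.5428 110.4700 122.5967 136.0547
tree:
49.1922
60.0472 38.2909
69.8935 49.1200 27.3378
78.7659 60.0472 37.4652 17.0335
86.7607 69.8935 49.1200 25.6501 8.2214
93.9646 78.7659 60.0472 36.9933 14.0729 2.2130
100.4560 86.7607 69.8935 49.1200 23.5353 4.3626 0.0000
106.3053 93.9646 78.7659 60.0472 36.9933 8.6001 0.0000 0.0000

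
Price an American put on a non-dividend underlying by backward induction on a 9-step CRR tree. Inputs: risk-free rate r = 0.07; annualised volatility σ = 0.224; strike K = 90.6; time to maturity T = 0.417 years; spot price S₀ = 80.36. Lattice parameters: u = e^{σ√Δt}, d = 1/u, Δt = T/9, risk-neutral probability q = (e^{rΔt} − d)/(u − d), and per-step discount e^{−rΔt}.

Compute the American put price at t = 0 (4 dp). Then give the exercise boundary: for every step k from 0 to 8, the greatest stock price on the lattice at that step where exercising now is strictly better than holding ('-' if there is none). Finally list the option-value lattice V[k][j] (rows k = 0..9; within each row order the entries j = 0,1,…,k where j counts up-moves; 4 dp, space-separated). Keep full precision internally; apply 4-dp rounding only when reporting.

price = 10.5777
boundary = - 76.5773 72.9726 76.5773 72.9726 76.5773 80.3600 76.5773 80.3600
tree:
10.5777
14.0227 7.4842
17.6274 10.4188 4.8395
21.0624 14.0227 7.1785 2.7245
24.3357 17.6274 10.2553 4.4015 1.2035
27.4549 21.0624 14.0227 6.8640 2.1705 0.3241
30.4273 24.3357 17.6274 10.2400 3.8107 0.6798 0.0000
33.2598 27.4549 21.0624 14.0227 6.4373 1.4257 0.0000 0.0000
35.9590 30.4273 24.3357 17.6274 10.2400 2.9899 0.0000 0.0000 0.0000
38.5310 33.2598 27.4549 21.0624 14.0227 6.2704 0.0000 0.0000 0.0000 0.0000

Δt=0.04633, u=1.04940, d=0.95293, q=0.52162, disc=e^(-rΔt)=0.99676
k=9 terminal: V=max(K-S,0) → 38.5310 33.2598 27.4549 21.0624 14.0227 6.2704 0.0000 0.0000 0.0000 0.0000
k=8: j=0 S=54.6410 intr=35.9590 cont=35.6656 V=35.9590[EX]; j=1 S=60.1727 intr=30.4273 cont=30.1340 V=30.4273[EX]; j=2 S=66.2643 intr=24.3357 cont=24.0424 V=24.3357[EX]; j=3 S=72.9726 intr=17.6274 cont=17.3341 V=17.6274[EX]; j=4 S=80.3600 intr=10.2400 cont=9.9466 V=10.2400[EX]; j=5 S=88.4953 intr=2.1047 cont=2.9899 V=2.9899[hold]; j=6 S=97.4542 intr=0.0000 cont=0.0000 V=0.0000[hold]; j=7 S=107.3200 intr=0.0000 cont=0.0000 V=0.0000[hold]; j=8 S=118.1846 intr=0.0000 cont=0.0000 V=0.0000[hold]  S*(8)=80.3600
k=7: j=0 S=57.3402 intr=33.2598 cont=32.9664 V=33.2598[EX]; j=1 S=63.1451 intr=27.4549 cont=27.1616 V=27.4549[EX]; j=2 S=69.5376 intr=21.0624 cont=20.7690 V=21.0624[EX]; j=3 S=76.5773 intr=14.0227 cont=13.7294 V=14.0227[EX]; j=4 S=84.3296 intr=6.2704 cont=6.4373 V=6.4373[hold]; j=5 S=92.8668 intr=0.0000 cont=1.4257 V=1.4257[hold]; j=6 S=102.2682 intr=0.0000 cont=0.0000 V=0.0000[hold]; j=7 S=112.6214 intr=0.0000 cont=0.0000 V=0.0000[hold]  S*(7)=76.5773
k=6: j=0 S=60.1727 intr=30.4273 cont=30.1340 V=30.4273[EX]; j=1 S=66.2643 intr=24.3357 cont=24.0424 V=24.3357[EX]; j=2 S=72.9726 intr=17.6274 cont=17.3341 V=17.6274[EX]; j=3 S=80.3600 intr=10.2400 cont=10.0334 V=10.2400[EX]; j=4 S=88.4953 intr=2.1047 cont=3.8107 V=3.8107[hold]; j=5 S=97.4542 intr=0.0000 cont=0.6798 V=0.6798[hold]; j=6 S=107.3200 intr=0.0000 cont=0.0000 V=0.0000[hold]  S*(6)=80.3600
k=5: j=0 S=63.1451 intr=27.4549 cont=27.1616 V=27.4549[EX]; j=1 S=69.5376 intr=21.0624 cont=20.7690 V=21.0624[EX]; j=2 S=76.5773 intr=14.0227 cont=13.7294 V=14.0227[EX]; j=3 S=84.3296 intr=6.2704 cont=6.8640 V=6.8640[hold]; j=4 S=92.8668 intr=0.0000 cont=2.1705 V=2.1705[hold]; j=5 S=102.2682 intr=0.0000 cont=0.3241 V=0.3241[hold]  S*(5)=76.5773
k=4: j=0 S=66.2643 intr=24.3357 cont=24.0424 V=24.3357[EX]; j=1 S=72.9726 intr=17.6274 cont=17.3341 V=17.6274[EX]; j=2 S=80.3600 intr=10.2400 cont=10.2553 V=10.2553[hold]; j=3 S=88.4953 intr=2.1047 cont=4.4015 V=4.4015[hold]; j=4 S=97.4542 intr=0.0000 cont=1.2035 V=1.2035[hold]  S*(4)=72.9726
k=3: j=0 S=69.5376 intr=21.0624 cont=20.7690 V=21.0624[EX]; j=1 S=76.5773 intr=14.0227 cont=13.7373 V=14.0227[EX]; j=2 S=84.3296 intr=6.2704 cont=7.1785 V=7.1785[hold]; j=3 S=92.8668 intr=0.0000 cont=2.7245 V=2.7245[hold]  S*(3)=76.5773
k=2: j=0 S=72.9726 intr=17.6274 cont=17.3341 V=17.6274[EX]; j=1 S=80.3600 intr=10.2400 cont=10.4188 V=10.4188[hold]; j=2 S=88.4953 intr=2.1047 cont=4.8395 V=4.8395[hold]  S*(2)=72.9726
k=1: j=0 S=76.5773 intr=14.0227 cont=13.8223 V=14.0227[EX]; j=1 S=84.3296 intr=6.2704 cont=7.4842 V=7.4842[hold]  S*(1)=76.5773
k=0: j=0 S=80.3600 intr=10.2400 cont=10.5777 V=10.5777[hold]  S*(0)=-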